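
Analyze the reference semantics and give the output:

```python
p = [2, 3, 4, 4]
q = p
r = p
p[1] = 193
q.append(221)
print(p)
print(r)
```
[2, 193, 4, 4, 221]
[2, 193, 4, 4, 221]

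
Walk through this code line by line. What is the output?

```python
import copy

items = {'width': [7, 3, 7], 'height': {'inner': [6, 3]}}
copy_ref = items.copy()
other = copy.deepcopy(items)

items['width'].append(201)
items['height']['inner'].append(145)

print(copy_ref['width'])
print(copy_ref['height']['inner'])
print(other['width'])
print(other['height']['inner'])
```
[7, 3, 7, 201]
[6, 3, 145]
[7, 3, 7]
[6, 3]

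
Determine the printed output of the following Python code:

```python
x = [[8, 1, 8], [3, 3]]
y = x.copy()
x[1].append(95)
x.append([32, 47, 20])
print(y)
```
[[8, 1, 8], [3, 3, 95]]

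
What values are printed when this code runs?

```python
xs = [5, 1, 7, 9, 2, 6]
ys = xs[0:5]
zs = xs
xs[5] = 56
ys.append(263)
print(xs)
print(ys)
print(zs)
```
[5, 1, 7, 9, 2, 56]
[5, 1, 7, 9, 2, 263]
[5, 1, 7, 9, 2, 56]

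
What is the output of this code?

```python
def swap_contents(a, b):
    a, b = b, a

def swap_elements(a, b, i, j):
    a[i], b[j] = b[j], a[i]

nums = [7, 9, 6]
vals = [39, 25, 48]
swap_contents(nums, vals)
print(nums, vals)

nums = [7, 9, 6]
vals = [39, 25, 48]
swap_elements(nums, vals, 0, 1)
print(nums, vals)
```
[7, 9, 6] [39, 25, 48]
[25, 9, 6] [39, 7, 48]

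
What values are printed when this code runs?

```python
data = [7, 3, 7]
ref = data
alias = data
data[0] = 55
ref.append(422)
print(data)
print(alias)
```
[55, 3, 7, 422]
[55, 3, 7, 422]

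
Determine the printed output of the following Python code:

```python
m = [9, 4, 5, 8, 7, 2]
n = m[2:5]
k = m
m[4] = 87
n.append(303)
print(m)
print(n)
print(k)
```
[9, 4, 5, 8, 87, 2]
[5, 8, 7, 303]
[9, 4, 5, 8, 87, 2]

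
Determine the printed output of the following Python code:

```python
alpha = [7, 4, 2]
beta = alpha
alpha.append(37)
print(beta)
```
[7, 4, 2, 37]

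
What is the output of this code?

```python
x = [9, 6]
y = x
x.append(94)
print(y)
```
[9, 6, 94]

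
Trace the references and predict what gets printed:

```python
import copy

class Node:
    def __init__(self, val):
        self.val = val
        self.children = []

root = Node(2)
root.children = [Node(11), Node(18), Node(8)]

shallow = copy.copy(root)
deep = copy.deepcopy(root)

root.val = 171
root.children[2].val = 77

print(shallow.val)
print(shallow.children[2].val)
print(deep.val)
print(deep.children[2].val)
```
2
77
2
8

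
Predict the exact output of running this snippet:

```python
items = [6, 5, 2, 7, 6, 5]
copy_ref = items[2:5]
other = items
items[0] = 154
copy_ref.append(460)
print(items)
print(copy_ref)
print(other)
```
[154, 5, 2, 7, 6, 5]
[2, 7, 6, 460]
[154, 5, 2, 7, 6, 5]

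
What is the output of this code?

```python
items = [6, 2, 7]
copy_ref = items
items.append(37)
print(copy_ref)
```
[6, 2, 7, 37]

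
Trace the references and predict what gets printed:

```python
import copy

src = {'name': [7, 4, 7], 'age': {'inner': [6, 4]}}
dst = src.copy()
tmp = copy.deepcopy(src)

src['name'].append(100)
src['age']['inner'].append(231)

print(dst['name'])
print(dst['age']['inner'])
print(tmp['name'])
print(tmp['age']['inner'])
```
[7, 4, 7, 100]
[6, 4, 231]
[7, 4, 7]
[6, 4]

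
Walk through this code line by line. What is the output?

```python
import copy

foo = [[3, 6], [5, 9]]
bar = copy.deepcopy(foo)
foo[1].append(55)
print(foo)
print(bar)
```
[[3, 6], [5, 9, 55]]
[[3, 6], [5, 9]]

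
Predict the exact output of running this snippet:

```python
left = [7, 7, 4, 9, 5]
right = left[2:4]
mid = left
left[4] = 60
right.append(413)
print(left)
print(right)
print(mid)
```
[7, 7, 4, 9, 60]
[4, 9, 413]
[7, 7, 4, 9, 60]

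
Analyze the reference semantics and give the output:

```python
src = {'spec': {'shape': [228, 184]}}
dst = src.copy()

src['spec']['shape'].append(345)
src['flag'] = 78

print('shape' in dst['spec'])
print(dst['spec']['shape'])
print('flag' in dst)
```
True
[228, 184, 345]
False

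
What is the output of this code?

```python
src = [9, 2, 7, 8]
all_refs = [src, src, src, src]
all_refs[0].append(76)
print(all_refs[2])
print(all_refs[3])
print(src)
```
[9, 2, 7, 8, 76]
[9, 2, 7, 8, 76]
[9, 2, 7, 8, 76]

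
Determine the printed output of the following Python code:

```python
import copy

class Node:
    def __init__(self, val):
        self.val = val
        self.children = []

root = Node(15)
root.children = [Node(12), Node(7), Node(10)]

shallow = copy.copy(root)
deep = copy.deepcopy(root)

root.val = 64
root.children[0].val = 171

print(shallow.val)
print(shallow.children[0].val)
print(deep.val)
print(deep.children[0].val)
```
15
171
15
12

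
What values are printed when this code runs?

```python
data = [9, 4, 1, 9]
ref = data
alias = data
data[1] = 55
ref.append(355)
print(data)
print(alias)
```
[9, 55, 1, 9, 355]
[9, 55, 1, 9, 355]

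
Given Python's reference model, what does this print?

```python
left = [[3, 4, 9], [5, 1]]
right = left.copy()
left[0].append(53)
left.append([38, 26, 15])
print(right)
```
[[3, 4, 9, 53], [5, 1]]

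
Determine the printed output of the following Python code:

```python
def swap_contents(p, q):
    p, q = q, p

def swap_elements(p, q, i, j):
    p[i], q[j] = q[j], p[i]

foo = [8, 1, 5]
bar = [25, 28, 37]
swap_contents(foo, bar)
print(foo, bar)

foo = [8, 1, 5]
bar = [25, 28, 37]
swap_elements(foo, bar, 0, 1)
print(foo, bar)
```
[8, 1, 5] [25, 28, 37]
[28, 1, 5] [25, 8, 37]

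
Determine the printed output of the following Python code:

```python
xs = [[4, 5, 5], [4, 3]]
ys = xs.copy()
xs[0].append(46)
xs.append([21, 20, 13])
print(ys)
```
[[4, 5, 5, 46], [4, 3]]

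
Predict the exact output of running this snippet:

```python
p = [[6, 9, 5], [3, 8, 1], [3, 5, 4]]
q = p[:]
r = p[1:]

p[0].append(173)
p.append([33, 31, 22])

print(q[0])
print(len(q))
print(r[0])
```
[6, 9, 5, 173]
3
[3, 8, 1]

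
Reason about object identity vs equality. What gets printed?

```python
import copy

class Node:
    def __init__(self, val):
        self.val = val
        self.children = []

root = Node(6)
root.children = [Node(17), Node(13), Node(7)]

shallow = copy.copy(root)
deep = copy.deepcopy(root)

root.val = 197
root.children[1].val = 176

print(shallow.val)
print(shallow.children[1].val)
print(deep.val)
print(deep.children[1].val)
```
6
176
6
13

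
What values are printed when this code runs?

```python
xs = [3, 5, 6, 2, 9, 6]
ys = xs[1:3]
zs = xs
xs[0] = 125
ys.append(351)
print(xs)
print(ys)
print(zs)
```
[125, 5, 6, 2, 9, 6]
[5, 6, 351]
[125, 5, 6, 2, 9, 6]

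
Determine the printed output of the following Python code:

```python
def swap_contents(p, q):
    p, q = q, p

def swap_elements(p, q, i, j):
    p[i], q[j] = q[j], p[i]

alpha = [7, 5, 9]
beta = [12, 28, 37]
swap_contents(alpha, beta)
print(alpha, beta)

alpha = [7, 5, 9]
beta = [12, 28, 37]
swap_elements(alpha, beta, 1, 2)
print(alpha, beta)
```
[7, 5, 9] [12, 28, 37]
[7, 37, 9] [12, 28, 5]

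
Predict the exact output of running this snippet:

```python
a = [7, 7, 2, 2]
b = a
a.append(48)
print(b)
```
[7, 7, 2, 2, 48]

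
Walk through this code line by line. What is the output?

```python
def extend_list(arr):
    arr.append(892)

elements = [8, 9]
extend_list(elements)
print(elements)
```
[8, 9, 892]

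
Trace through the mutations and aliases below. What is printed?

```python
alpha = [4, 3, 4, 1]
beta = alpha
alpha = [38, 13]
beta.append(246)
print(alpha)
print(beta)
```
[38, 13]
[4, 3, 4, 1, 246]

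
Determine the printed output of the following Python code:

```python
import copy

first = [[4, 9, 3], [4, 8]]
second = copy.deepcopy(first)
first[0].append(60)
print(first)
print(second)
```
[[4, 9, 3, 60], [4, 8]]
[[4, 9, 3], [4, 8]]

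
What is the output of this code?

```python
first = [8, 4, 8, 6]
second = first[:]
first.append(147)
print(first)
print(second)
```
[8, 4, 8, 6, 147]
[8, 4, 8, 6]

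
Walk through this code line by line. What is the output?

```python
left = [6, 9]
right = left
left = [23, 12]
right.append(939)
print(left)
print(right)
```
[23, 12]
[6, 9, 939]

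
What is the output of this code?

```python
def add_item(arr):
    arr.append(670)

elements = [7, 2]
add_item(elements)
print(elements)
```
[7, 2, 670]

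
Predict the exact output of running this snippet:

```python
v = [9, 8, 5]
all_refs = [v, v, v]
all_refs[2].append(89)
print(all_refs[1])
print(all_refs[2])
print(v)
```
[9, 8, 5, 89]
[9, 8, 5, 89]
[9, 8, 5, 89]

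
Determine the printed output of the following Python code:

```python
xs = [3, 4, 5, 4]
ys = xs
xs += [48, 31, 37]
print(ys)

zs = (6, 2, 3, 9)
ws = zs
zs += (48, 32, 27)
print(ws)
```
[3, 4, 5, 4, 48, 31, 37]
(6, 2, 3, 9)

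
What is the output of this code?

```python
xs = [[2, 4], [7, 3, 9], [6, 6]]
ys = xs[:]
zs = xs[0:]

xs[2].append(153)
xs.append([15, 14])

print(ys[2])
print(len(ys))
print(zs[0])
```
[6, 6, 153]
3
[2, 4]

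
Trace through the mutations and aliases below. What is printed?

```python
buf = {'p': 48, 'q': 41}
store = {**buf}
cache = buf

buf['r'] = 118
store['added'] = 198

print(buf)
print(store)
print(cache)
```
{'p': 48, 'q': 41, 'r': 118}
{'p': 48, 'q': 41, 'added': 198}
{'p': 48, 'q': 41, 'r': 118}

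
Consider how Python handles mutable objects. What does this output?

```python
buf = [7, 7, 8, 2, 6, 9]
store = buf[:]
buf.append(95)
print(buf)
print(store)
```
[7, 7, 8, 2, 6, 9, 95]
[7, 7, 8, 2, 6, 9]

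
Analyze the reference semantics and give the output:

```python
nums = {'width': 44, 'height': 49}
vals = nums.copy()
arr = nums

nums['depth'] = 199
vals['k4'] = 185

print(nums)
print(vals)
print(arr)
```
{'width': 44, 'height': 49, 'depth': 199}
{'width': 44, 'height': 49, 'k4': 185}
{'width': 44, 'height': 49, 'depth': 199}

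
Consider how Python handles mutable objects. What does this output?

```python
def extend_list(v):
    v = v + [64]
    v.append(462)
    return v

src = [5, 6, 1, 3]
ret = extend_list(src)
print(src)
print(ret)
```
[5, 6, 1, 3]
[5, 6, 1, 3, 64, 462]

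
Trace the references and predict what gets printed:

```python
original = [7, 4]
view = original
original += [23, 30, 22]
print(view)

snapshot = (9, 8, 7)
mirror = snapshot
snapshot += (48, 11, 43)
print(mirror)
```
[7, 4, 23, 30, 22]
(9, 8, 7)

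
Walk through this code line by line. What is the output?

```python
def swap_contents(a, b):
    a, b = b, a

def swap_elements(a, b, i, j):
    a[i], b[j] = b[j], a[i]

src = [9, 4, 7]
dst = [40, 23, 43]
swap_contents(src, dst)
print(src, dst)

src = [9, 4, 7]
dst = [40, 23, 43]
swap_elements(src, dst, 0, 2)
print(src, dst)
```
[9, 4, 7] [40, 23, 43]
[43, 4, 7] [40, 23, 9]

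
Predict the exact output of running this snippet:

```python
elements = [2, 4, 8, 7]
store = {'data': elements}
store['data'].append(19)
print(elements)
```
[2, 4, 8, 7, 19]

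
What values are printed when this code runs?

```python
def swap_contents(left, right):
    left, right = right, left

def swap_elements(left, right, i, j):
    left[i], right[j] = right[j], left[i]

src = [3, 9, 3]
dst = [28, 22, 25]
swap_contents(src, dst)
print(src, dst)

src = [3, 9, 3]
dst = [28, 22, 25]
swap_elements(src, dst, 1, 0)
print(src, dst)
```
[3, 9, 3] [28, 22, 25]
[3, 28, 3] [9, 22, 25]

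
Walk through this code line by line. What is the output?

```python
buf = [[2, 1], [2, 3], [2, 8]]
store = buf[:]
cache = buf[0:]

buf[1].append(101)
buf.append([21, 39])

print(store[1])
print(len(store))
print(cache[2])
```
[2, 3, 101]
3
[2, 8]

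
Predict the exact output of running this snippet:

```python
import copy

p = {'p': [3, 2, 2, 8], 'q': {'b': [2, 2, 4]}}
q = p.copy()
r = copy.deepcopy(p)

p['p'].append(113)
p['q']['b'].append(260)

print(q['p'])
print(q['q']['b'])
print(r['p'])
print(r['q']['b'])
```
[3, 2, 2, 8, 113]
[2, 2, 4, 260]
[3, 2, 2, 8]
[2, 2, 4]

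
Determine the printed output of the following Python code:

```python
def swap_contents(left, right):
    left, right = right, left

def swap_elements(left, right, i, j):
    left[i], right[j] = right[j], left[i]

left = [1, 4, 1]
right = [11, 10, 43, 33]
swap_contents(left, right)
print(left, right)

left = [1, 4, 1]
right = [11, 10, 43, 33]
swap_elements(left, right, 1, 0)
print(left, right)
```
[1, 4, 1] [11, 10, 43, 33]
[1, 11, 1] [4, 10, 43, 33]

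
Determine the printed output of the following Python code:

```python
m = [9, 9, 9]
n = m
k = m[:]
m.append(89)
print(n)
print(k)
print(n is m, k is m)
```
[9, 9, 9, 89]
[9, 9, 9]
True False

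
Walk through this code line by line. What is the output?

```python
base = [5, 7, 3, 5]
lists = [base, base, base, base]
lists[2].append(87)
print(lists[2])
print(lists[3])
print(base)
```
[5, 7, 3, 5, 87]
[5, 7, 3, 5, 87]
[5, 7, 3, 5, 87]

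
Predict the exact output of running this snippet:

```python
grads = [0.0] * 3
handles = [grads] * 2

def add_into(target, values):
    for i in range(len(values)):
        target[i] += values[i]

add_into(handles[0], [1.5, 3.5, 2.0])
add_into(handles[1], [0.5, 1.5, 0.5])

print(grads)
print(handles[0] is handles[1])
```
[2.0, 5.0, 2.5]
True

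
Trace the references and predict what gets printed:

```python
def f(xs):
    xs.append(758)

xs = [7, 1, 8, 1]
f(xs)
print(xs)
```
[7, 1, 8, 1, 758]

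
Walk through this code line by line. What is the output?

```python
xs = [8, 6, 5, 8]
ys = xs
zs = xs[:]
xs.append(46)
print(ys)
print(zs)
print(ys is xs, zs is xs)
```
[8, 6, 5, 8, 46]
[8, 6, 5, 8]
True False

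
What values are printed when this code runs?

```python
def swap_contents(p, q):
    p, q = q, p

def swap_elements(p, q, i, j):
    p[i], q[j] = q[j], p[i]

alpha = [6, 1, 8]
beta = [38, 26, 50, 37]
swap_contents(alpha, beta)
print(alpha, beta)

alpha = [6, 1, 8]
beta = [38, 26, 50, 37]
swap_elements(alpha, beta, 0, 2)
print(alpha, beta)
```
[6, 1, 8] [38, 26, 50, 37]
[50, 1, 8] [38, 26, 6, 37]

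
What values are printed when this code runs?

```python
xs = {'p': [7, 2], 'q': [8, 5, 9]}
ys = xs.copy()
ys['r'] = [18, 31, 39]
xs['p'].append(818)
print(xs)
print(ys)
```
{'p': [7, 2, 818], 'q': [8, 5, 9]}
{'p': [7, 2, 818], 'q': [8, 5, 9], 'r': [18, 31, 39]}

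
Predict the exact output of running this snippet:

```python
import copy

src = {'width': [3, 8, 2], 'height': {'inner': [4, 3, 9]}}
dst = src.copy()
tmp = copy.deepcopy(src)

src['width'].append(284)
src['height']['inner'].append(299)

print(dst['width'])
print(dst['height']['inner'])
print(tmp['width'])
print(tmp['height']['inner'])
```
[3, 8, 2, 284]
[4, 3, 9, 299]
[3, 8, 2]
[4, 3, 9]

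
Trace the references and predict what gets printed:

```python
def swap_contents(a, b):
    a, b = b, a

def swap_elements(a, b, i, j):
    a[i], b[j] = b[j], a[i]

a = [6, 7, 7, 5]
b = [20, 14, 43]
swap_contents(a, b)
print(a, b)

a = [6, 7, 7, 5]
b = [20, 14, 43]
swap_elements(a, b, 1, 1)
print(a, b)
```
[6, 7, 7, 5] [20, 14, 43]
[6, 14, 7, 5] [20, 7, 43]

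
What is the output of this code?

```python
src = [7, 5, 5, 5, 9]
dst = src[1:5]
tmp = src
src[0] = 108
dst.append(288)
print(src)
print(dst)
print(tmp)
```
[108, 5, 5, 5, 9]
[5, 5, 5, 9, 288]
[108, 5, 5, 5, 9]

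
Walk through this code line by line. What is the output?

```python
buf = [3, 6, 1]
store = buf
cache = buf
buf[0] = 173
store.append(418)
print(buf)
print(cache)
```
[173, 6, 1, 418]
[173, 6, 1, 418]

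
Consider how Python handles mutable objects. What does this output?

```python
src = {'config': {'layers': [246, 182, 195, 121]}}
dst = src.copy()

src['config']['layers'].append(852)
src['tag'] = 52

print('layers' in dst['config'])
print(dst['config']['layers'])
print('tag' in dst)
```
True
[246, 182, 195, 121, 852]
False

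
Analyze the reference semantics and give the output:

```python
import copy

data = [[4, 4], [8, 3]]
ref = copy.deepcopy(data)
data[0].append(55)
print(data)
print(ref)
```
[[4, 4, 55], [8, 3]]
[[4, 4], [8, 3]]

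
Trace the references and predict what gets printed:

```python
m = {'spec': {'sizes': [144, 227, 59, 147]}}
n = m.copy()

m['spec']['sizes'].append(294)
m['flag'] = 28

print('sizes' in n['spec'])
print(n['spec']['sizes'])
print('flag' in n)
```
True
[144, 227, 59, 147, 294]
False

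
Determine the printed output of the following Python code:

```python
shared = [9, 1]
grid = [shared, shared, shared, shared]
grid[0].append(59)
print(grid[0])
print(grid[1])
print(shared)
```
[9, 1, 59]
[9, 1, 59]
[9, 1, 59]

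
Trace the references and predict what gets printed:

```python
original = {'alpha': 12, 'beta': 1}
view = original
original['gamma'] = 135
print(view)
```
{'alpha': 12, 'beta': 1, 'gamma': 135}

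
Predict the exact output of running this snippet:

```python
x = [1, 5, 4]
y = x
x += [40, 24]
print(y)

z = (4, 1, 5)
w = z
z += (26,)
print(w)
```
[1, 5, 4, 40, 24]
(4, 1, 5)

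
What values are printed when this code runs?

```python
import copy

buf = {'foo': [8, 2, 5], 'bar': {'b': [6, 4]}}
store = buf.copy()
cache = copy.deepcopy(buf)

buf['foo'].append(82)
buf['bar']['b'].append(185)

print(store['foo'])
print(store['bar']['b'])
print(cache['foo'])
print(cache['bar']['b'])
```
[8, 2, 5, 82]
[6, 4, 185]
[8, 2, 5]
[6, 4]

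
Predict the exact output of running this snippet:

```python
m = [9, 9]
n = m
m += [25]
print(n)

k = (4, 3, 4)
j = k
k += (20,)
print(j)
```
[9, 9, 25]
(4, 3, 4)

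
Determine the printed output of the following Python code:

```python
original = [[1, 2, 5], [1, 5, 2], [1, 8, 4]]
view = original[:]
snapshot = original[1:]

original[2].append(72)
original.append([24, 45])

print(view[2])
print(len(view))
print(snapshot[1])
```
[1, 8, 4, 72]
3
[1, 8, 4, 72]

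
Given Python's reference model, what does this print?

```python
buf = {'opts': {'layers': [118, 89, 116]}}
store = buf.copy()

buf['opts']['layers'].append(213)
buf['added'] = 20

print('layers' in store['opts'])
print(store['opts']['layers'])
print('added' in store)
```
True
[118, 89, 116, 213]
False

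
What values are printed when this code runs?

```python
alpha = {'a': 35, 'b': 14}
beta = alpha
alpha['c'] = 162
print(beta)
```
{'a': 35, 'b': 14, 'c': 162}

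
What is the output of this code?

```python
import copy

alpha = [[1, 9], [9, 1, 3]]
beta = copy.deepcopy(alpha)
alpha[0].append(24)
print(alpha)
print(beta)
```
[[1, 9, 24], [9, 1, 3]]
[[1, 9], [9, 1, 3]]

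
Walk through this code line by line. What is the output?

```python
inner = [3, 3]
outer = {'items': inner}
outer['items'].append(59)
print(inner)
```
[3, 3, 59]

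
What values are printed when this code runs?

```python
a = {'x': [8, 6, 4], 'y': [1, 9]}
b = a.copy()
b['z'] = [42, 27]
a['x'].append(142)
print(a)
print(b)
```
{'x': [8, 6, 4, 142], 'y': [1, 9]}
{'x': [8, 6, 4, 142], 'y': [1, 9], 'z': [42, 27]}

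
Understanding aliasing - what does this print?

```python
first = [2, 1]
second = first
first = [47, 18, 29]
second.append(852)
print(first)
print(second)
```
[47, 18, 29]
[2, 1, 852]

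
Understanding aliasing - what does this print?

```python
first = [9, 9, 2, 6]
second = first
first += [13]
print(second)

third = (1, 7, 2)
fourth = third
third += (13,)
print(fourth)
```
[9, 9, 2, 6, 13]
(1, 7, 2)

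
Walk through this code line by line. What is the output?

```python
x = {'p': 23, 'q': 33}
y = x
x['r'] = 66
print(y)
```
{'p': 23, 'q': 33, 'r': 66}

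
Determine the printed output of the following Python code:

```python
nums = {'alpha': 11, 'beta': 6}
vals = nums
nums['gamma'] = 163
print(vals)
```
{'alpha': 11, 'beta': 6, 'gamma': 163}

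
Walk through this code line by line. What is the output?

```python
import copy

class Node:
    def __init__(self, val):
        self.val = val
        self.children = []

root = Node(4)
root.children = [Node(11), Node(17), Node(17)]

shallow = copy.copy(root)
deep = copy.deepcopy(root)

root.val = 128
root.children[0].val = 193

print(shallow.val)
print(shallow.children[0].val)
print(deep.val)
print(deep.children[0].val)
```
4
193
4
11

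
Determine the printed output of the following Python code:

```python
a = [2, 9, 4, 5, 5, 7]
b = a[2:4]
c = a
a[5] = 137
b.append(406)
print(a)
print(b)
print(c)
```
[2, 9, 4, 5, 5, 137]
[4, 5, 406]
[2, 9, 4, 5, 5, 137]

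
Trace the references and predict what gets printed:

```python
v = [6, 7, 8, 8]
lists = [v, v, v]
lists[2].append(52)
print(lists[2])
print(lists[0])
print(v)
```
[6, 7, 8, 8, 52]
[6, 7, 8, 8, 52]
[6, 7, 8, 8, 52]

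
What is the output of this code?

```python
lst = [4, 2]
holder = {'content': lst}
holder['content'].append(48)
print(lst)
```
[4, 2, 48]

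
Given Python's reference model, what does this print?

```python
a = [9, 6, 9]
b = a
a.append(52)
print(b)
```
[9, 6, 9, 52]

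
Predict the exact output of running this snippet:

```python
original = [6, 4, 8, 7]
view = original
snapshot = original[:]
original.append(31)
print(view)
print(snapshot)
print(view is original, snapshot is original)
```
[6, 4, 8, 7, 31]
[6, 4, 8, 7]
True False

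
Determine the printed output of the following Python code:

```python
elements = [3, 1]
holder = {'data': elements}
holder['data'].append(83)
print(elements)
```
[3, 1, 83]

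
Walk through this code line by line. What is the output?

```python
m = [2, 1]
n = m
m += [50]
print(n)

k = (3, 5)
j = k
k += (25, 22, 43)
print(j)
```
[2, 1, 50]
(3, 5)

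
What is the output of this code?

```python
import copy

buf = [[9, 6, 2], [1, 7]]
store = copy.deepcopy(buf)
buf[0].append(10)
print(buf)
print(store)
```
[[9, 6, 2, 10], [1, 7]]
[[9, 6, 2], [1, 7]]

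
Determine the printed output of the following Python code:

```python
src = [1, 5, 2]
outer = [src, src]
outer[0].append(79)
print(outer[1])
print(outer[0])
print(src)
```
[1, 5, 2, 79]
[1, 5, 2, 79]
[1, 5, 2, 79]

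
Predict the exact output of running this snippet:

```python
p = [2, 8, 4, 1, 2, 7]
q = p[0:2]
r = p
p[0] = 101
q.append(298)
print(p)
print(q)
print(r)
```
[101, 8, 4, 1, 2, 7]
[2, 8, 298]
[101, 8, 4, 1, 2, 7]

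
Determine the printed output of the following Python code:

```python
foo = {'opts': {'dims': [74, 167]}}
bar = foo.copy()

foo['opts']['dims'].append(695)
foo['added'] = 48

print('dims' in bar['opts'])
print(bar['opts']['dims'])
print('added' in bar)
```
True
[74, 167, 695]
False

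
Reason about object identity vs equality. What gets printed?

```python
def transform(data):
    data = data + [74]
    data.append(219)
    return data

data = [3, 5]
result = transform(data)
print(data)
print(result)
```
[3, 5]
[3, 5, 74, 219]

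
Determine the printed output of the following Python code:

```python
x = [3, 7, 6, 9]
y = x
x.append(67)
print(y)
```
[3, 7, 6, 9, 67]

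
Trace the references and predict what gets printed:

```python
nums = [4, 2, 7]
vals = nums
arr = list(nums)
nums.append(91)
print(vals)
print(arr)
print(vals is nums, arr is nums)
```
[4, 2, 7, 91]
[4, 2, 7]
True False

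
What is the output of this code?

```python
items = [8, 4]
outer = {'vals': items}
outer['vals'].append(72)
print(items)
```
[8, 4, 72]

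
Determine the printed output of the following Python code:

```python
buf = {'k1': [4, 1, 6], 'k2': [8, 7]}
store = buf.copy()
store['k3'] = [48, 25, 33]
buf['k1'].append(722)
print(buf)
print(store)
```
{'k1': [4, 1, 6, 722], 'k2': [8, 7]}
{'k1': [4, 1, 6, 722], 'k2': [8, 7], 'k3': [48, 25, 33]}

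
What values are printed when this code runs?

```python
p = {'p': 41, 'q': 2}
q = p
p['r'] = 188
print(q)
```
{'p': 41, 'q': 2, 'r': 188}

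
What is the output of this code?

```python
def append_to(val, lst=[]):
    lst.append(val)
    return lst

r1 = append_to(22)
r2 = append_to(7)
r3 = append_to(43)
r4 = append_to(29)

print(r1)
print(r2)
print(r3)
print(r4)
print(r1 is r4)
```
[22, 7, 43, 29]
[22, 7, 43, 29]
[22, 7, 43, 29]
[22, 7, 43, 29]
True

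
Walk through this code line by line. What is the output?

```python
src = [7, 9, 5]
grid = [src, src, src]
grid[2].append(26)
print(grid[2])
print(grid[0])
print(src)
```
[7, 9, 5, 26]
[7, 9, 5, 26]
[7, 9, 5, 26]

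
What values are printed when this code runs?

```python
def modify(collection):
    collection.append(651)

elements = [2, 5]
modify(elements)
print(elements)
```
[2, 5, 651]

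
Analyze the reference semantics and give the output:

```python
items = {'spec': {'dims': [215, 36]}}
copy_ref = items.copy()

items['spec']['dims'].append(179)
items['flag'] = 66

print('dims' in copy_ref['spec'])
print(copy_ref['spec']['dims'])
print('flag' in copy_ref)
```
True
[215, 36, 179]
False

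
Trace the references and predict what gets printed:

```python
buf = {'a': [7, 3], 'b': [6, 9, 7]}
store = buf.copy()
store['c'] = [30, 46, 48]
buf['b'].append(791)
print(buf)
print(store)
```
{'a': [7, 3], 'b': [6, 9, 7, 791]}
{'a': [7, 3], 'b': [6, 9, 7, 791], 'c': [30, 46, 48]}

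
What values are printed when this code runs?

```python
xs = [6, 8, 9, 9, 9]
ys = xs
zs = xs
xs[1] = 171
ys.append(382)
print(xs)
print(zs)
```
[6, 171, 9, 9, 9, 382]
[6, 171, 9, 9, 9, 382]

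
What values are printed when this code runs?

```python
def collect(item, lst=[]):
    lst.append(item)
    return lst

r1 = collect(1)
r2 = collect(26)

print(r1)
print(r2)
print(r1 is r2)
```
[1, 26]
[1, 26]
True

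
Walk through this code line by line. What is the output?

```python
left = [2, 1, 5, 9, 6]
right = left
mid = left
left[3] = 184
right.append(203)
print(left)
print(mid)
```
[2, 1, 5, 184, 6, 203]
[2, 1, 5, 184, 6, 203]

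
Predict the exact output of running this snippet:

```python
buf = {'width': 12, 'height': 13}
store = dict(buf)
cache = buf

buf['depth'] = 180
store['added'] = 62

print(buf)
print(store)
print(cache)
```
{'width': 12, 'height': 13, 'depth': 180}
{'width': 12, 'height': 13, 'added': 62}
{'width': 12, 'height': 13, 'depth': 180}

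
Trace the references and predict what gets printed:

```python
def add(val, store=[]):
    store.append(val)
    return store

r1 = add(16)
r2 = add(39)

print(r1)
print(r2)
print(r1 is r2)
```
[16, 39]
[16, 39]
True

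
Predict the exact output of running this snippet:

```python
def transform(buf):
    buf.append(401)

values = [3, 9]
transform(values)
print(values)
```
[3, 9, 401]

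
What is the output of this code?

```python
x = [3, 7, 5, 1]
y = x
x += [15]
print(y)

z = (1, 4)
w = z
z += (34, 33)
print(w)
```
[3, 7, 5, 1, 15]
(1, 4)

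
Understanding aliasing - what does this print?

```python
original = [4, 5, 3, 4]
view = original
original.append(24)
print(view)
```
[4, 5, 3, 4, 24]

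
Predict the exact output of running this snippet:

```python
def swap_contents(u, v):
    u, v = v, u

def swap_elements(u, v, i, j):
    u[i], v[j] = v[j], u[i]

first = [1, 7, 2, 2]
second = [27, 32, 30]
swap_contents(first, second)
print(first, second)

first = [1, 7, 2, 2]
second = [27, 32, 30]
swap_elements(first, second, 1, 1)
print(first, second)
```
[1, 7, 2, 2] [27, 32, 30]
[1, 32, 2, 2] [27, 7, 30]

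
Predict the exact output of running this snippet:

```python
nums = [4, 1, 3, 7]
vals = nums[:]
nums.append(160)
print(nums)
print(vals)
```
[4, 1, 3, 7, 160]
[4, 1, 3, 7]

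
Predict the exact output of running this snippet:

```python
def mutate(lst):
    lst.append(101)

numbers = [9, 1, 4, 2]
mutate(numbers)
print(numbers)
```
[9, 1, 4, 2, 101]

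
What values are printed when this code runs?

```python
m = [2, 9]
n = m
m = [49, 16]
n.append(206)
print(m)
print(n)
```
[49, 16]
[2, 9, 206]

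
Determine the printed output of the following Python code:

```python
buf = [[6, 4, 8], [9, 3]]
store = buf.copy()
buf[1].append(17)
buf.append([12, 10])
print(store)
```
[[6, 4, 8], [9, 3, 17]]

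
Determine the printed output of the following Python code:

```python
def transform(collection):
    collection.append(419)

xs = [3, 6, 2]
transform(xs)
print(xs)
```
[3, 6, 2, 419]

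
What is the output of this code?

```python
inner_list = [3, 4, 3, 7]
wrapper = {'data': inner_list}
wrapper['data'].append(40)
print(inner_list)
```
[3, 4, 3, 7, 40]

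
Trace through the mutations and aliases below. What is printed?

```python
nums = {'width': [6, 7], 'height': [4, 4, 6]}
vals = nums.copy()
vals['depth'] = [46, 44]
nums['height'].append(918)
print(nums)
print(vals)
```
{'width': [6, 7], 'height': [4, 4, 6, 918]}
{'width': [6, 7], 'height': [4, 4, 6, 918], 'depth': [46, 44]}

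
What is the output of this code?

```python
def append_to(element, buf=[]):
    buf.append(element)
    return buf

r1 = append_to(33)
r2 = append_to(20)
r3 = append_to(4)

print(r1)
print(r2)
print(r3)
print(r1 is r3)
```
[33, 20, 4]
[33, 20, 4]
[33, 20, 4]
True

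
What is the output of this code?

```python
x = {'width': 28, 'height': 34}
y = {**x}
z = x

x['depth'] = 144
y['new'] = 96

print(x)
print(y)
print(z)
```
{'width': 28, 'height': 34, 'depth': 144}
{'width': 28, 'height': 34, 'new': 96}
{'width': 28, 'height': 34, 'depth': 144}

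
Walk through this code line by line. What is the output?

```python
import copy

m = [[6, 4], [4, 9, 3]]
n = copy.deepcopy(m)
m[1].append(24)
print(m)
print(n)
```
[[6, 4], [4, 9, 3, 24]]
[[6, 4], [4, 9, 3]]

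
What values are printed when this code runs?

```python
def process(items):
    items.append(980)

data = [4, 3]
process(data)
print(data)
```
[4, 3, 980]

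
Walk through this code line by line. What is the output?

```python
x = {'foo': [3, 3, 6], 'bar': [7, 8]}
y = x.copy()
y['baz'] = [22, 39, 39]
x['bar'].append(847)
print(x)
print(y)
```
{'foo': [3, 3, 6], 'bar': [7, 8, 847]}
{'foo': [3, 3, 6], 'bar': [7, 8, 847], 'baz': [22, 39, 39]}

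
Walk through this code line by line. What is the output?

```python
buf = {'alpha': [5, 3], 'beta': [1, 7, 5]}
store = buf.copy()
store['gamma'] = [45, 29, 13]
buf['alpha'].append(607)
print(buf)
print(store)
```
{'alpha': [5, 3, 607], 'beta': [1, 7, 5]}
{'alpha': [5, 3, 607], 'beta': [1, 7, 5], 'gamma': [45, 29, 13]}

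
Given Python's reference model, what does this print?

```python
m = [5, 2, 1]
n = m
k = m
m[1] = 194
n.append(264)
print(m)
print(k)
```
[5, 194, 1, 264]
[5, 194, 1, 264]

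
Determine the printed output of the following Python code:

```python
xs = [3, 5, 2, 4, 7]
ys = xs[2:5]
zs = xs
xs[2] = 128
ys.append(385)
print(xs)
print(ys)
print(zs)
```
[3, 5, 128, 4, 7]
[2, 4, 7, 385]
[3, 5, 128, 4, 7]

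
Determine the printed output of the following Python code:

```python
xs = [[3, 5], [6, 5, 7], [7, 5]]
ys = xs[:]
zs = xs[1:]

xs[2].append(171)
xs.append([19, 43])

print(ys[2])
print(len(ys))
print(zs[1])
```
[7, 5, 171]
3
[7, 5, 171]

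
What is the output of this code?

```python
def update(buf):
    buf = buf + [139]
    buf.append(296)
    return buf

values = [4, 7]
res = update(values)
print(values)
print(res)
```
[4, 7]
[4, 7, 139, 296]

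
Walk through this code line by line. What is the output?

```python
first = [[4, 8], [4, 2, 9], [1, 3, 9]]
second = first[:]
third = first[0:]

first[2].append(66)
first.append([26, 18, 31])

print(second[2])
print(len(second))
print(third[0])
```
[1, 3, 9, 66]
3
[4, 8]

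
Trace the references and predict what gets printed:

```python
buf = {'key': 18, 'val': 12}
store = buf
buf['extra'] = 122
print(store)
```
{'key': 18, 'val': 12, 'extra': 122}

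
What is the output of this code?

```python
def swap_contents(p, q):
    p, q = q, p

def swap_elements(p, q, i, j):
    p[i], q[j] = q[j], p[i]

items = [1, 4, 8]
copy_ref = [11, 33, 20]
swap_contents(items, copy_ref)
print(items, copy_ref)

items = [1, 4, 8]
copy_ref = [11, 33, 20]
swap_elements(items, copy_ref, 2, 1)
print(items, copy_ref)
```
[1, 4, 8] [11, 33, 20]
[1, 4, 33] [11, 8, 20]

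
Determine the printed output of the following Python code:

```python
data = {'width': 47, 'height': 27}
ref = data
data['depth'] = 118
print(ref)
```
{'width': 47, 'height': 27, 'depth': 118}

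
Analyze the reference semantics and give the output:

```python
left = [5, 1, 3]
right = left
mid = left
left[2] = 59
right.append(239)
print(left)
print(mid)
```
[5, 1, 59, 239]
[5, 1, 59, 239]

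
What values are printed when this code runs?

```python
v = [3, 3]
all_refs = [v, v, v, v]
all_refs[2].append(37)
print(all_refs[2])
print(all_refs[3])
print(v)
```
[3, 3, 37]
[3, 3, 37]
[3, 3, 37]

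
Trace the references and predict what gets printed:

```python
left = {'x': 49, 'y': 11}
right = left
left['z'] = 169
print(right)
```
{'x': 49, 'y': 11, 'z': 169}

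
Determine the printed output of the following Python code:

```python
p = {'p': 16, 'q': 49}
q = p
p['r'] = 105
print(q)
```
{'p': 16, 'q': 49, 'r': 105}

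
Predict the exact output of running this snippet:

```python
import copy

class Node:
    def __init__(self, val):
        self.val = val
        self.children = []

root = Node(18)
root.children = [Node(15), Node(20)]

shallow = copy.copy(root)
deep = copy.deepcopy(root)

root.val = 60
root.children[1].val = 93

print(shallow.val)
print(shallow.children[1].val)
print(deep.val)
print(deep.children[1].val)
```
18
93
18
20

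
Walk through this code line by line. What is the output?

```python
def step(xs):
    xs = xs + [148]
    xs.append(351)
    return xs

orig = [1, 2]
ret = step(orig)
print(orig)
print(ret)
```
[1, 2]
[1, 2, 148, 351]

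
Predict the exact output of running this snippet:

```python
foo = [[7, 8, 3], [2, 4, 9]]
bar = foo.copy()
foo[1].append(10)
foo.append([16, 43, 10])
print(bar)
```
[[7, 8, 3], [2, 4, 9, 10]]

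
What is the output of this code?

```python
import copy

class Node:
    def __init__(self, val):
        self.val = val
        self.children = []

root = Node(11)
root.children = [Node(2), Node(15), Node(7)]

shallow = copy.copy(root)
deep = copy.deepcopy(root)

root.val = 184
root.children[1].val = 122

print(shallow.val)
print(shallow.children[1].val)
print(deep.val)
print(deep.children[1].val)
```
11
122
11
15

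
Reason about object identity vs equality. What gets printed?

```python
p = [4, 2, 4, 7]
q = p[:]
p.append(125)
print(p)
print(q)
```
[4, 2, 4, 7, 125]
[4, 2, 4, 7]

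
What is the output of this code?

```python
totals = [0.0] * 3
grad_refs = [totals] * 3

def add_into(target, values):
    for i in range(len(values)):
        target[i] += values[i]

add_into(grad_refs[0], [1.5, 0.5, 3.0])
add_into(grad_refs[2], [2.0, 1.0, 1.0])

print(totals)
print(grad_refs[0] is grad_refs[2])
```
[3.5, 1.5, 4.0]
True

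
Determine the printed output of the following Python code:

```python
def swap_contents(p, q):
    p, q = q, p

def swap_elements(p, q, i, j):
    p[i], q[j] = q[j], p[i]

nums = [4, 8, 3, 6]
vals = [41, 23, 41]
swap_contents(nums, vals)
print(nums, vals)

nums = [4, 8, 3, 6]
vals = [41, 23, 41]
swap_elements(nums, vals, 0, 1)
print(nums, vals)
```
[4, 8, 3, 6] [41, 23, 41]
[23, 8, 3, 6] [41, 4, 41]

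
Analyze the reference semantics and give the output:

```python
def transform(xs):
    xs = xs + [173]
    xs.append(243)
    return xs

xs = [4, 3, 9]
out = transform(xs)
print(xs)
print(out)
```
[4, 3, 9]
[4, 3, 9, 173, 243]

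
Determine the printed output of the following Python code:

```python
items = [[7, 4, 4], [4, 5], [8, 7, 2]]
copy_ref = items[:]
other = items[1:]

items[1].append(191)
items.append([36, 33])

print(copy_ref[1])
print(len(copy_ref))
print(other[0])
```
[4, 5, 191]
3
[4, 5, 191]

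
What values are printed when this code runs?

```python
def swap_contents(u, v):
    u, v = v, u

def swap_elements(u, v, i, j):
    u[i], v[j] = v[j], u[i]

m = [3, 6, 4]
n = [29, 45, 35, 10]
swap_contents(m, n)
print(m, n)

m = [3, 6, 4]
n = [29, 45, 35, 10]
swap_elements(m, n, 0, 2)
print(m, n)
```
[3, 6, 4] [29, 45, 35, 10]
[35, 6, 4] [29, 45, 3, 10]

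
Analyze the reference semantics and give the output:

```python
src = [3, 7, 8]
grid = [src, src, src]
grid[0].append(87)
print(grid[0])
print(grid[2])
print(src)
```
[3, 7, 8, 87]
[3, 7, 8, 87]
[3, 7, 8, 87]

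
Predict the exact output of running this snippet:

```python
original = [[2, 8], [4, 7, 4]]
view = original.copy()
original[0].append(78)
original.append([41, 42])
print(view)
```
[[2, 8, 78], [4, 7, 4]]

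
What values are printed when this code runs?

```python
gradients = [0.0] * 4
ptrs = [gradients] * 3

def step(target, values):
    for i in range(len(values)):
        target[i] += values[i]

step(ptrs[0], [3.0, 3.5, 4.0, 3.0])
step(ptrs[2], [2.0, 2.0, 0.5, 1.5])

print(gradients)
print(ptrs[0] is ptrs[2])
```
[5.0, 5.5, 4.5, 4.5]
True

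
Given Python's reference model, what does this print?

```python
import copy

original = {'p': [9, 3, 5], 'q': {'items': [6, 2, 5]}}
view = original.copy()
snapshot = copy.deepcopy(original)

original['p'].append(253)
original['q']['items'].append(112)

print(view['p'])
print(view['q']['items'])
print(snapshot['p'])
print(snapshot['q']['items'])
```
[9, 3, 5, 253]
[6, 2, 5, 112]
[9, 3, 5]
[6, 2, 5]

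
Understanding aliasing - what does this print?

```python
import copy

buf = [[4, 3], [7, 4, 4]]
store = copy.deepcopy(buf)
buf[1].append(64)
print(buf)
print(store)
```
[[4, 3], [7, 4, 4, 64]]
[[4, 3], [7, 4, 4]]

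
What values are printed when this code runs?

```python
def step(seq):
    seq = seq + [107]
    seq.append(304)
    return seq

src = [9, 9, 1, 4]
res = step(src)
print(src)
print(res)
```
[9, 9, 1, 4]
[9, 9, 1, 4, 107, 304]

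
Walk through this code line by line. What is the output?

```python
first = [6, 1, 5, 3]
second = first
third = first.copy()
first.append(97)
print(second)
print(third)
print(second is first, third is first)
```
[6, 1, 5, 3, 97]
[6, 1, 5, 3]
True False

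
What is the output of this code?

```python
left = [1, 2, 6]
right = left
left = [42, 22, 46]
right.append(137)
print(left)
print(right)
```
[42, 22, 46]
[1, 2, 6, 137]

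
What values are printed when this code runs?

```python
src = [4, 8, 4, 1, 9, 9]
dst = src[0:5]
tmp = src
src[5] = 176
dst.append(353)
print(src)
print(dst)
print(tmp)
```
[4, 8, 4, 1, 9, 176]
[4, 8, 4, 1, 9, 353]
[4, 8, 4, 1, 9, 176]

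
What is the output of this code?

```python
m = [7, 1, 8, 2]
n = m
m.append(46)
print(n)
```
[7, 1, 8, 2, 46]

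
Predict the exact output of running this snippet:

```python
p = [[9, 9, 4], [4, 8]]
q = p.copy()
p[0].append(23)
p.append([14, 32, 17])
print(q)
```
[[9, 9, 4, 23], [4, 8]]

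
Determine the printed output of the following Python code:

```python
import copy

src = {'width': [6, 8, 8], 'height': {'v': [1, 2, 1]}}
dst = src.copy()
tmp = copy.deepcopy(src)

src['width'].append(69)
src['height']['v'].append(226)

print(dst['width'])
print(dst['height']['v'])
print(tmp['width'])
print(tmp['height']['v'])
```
[6, 8, 8, 69]
[1, 2, 1, 226]
[6, 8, 8]
[1, 2, 1]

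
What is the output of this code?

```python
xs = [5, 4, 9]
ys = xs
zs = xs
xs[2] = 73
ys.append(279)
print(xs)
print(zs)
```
[5, 4, 73, 279]
[5, 4, 73, 279]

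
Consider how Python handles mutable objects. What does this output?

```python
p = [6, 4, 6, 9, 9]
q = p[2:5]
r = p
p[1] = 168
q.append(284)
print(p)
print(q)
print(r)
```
[6, 168, 6, 9, 9]
[6, 9, 9, 284]
[6, 168, 6, 9, 9]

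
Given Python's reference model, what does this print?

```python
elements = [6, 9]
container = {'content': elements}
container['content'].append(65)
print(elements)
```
[6, 9, 65]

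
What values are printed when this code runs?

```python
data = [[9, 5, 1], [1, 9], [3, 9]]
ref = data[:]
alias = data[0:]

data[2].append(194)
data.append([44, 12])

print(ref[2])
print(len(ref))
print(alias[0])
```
[3, 9, 194]
3
[9, 5, 1]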